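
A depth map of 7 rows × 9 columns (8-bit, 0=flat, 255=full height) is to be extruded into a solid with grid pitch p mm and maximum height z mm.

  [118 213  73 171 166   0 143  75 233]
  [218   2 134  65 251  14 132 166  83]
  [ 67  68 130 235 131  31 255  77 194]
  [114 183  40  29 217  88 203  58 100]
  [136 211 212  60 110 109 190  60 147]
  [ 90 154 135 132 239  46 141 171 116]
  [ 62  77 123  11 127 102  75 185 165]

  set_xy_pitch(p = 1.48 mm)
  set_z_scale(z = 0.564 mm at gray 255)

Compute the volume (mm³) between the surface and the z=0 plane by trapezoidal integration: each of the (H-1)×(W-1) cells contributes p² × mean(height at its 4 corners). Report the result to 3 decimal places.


29.196

height_mm = gray/255 × 0.564; cell vol = 1.48² × mean(4 corners)
unit = 1.48² × 0.564 / (4×255) = 0.00121116 mm³ per gray-sum
row 0: Σ corner-gray over 8 cells = 3862  → 4.6775
row 1: Σ corner-gray over 8 cells = 3944  → 4.7768
row 2: Σ corner-gray over 8 cells = 3965  → 4.8023
row 3: Σ corner-gray over 8 cells = 4037  → 4.8895
row 4: Σ corner-gray over 8 cells = 4429  → 5.3642
row 5: Σ corner-gray over 8 cells = 3869  → 4.6860
Σ rows: total corner-gray = 24106  → 29.1963 mm³


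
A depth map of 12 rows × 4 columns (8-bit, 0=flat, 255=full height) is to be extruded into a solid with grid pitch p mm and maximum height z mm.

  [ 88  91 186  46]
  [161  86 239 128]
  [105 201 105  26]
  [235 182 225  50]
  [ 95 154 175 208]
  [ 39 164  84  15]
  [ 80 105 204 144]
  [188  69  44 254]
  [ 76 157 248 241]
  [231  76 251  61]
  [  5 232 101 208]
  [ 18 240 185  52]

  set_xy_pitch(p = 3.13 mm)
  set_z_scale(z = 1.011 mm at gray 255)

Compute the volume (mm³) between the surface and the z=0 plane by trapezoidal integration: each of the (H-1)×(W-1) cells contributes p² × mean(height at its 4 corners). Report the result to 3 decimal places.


height_mm = gray/255 × 1.011; cell vol = 3.13² × mean(4 corners)
unit = 3.13² × 1.011 / (4×255) = 0.00971046 mm³ per gray-sum
row 0: Σ corner-gray over 3 cells = 1627  → 15.7989
row 1: Σ corner-gray over 3 cells = 1682  → 16.3330
row 2: Σ corner-gray over 3 cells = 1842  → 17.8867
row 3: Σ corner-gray over 3 cells = 2060  → 20.0035
row 4: Σ corner-gray over 3 cells = 1511  → 14.6725
row 5: Σ corner-gray over 3 cells = 1392  → 13.5170
row 6: Σ corner-gray over 3 cells = 1510  → 14.6628
row 7: Σ corner-gray over 3 cells = 1795  → 17.4303
row 8: Σ corner-gray over 3 cells = 2073  → 20.1298
row 9: Σ corner-gray over 3 cells = 1825  → 17.7216
row 10: Σ corner-gray over 3 cells = 1799  → 17.4691
Σ rows: total corner-gray = 19116  → 185.6251 mm³

185.625


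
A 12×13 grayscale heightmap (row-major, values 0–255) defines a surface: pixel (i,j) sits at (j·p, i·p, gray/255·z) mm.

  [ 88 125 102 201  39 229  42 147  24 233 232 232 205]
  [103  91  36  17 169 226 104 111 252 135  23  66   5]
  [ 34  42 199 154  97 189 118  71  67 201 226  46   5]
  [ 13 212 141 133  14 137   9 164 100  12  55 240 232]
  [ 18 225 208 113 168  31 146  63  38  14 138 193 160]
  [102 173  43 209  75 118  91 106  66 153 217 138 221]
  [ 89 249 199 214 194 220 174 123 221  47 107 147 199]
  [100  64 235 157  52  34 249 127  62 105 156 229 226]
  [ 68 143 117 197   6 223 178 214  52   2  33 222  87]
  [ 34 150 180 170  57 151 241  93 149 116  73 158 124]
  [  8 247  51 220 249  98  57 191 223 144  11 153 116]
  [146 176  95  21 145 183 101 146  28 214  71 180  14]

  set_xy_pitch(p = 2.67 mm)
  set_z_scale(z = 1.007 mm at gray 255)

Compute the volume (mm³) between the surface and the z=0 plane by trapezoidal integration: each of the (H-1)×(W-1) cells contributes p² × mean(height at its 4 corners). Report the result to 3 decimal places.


480.987

height_mm = gray/255 × 1.007; cell vol = 2.67² × mean(4 corners)
unit = 2.67² × 1.007 / (4×255) = 0.00703804 mm³ per gray-sum
row 0: Σ corner-gray over 12 cells = 6073  → 42.7420
row 1: Σ corner-gray over 12 cells = 5427  → 38.1955
row 2: Σ corner-gray over 12 cells = 5538  → 38.9767
row 3: Σ corner-gray over 12 cells = 5531  → 38.9274
row 4: Σ corner-gray over 12 cells = 5953  → 41.8975
row 5: Σ corner-gray over 12 cells = 7179  → 50.5261
row 6: Σ corner-gray over 12 cells = 7344  → 51.6874
row 7: Σ corner-gray over 12 cells = 6195  → 43.6007
row 8: Σ corner-gray over 12 cells = 6163  → 43.3754
row 9: Σ corner-gray over 12 cells = 6646  → 46.7748
row 10: Σ corner-gray over 12 cells = 6292  → 44.2834
Σ rows: total corner-gray = 68341  → 480.9868 mm³


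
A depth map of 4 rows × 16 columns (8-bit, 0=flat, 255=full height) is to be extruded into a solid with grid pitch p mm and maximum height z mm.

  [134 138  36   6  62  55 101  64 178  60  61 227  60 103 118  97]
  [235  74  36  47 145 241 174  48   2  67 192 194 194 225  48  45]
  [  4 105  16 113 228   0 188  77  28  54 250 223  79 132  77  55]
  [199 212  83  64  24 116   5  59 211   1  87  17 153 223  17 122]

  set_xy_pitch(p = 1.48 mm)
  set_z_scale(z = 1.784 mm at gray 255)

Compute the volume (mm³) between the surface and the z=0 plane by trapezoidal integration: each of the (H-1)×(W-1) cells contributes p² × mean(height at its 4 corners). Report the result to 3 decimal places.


74.093

height_mm = gray/255 × 1.784; cell vol = 1.48² × mean(4 corners)
unit = 1.48² × 1.784 / (4×255) = 0.00383105 mm³ per gray-sum
row 0: Σ corner-gray over 15 cells = 6423  → 24.6069
row 1: Σ corner-gray over 15 cells = 6853  → 26.2542
row 2: Σ corner-gray over 15 cells = 6064  → 23.2315
Σ rows: total corner-gray = 19340  → 74.0926 mm³


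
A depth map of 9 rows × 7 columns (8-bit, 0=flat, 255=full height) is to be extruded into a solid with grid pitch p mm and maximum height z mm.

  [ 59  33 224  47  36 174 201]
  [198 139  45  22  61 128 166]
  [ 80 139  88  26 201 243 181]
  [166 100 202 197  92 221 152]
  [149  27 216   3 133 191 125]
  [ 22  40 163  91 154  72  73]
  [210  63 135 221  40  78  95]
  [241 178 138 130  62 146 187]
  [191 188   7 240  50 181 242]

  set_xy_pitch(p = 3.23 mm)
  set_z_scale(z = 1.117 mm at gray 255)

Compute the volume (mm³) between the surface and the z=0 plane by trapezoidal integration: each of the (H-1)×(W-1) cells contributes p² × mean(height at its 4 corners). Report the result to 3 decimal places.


height_mm = gray/255 × 1.117; cell vol = 3.23² × mean(4 corners)
unit = 3.23² × 1.117 / (4×255) = 0.011425 mm³ per gray-sum
row 0: Σ corner-gray over 6 cells = 2442  → 27.9000
row 1: Σ corner-gray over 6 cells = 2809  → 32.0930
row 2: Σ corner-gray over 6 cells = 3597  → 41.0959
row 3: Σ corner-gray over 6 cells = 3356  → 38.3425
row 4: Σ corner-gray over 6 cells = 2549  → 29.1224
row 5: Σ corner-gray over 6 cells = 2514  → 28.7226
row 6: Σ corner-gray over 6 cells = 3115  → 35.5890
row 7: Σ corner-gray over 6 cells = 3501  → 39.9991
Σ rows: total corner-gray = 23883  → 272.8644 mm³

272.864


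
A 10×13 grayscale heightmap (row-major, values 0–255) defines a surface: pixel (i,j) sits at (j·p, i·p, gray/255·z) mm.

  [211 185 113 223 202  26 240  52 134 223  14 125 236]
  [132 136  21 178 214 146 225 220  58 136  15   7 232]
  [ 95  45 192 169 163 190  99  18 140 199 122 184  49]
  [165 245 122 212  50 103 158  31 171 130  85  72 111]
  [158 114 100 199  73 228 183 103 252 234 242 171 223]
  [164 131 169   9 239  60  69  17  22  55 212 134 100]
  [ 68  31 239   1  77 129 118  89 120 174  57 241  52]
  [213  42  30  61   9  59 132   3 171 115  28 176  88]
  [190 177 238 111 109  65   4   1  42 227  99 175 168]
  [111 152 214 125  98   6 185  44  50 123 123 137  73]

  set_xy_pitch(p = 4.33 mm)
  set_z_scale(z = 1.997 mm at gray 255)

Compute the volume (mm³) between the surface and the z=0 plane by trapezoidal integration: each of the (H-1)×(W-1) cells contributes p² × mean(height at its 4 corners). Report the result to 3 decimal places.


height_mm = gray/255 × 1.997; cell vol = 4.33² × mean(4 corners)
unit = 4.33² × 1.997 / (4×255) = 0.0367074 mm³ per gray-sum
row 0: Σ corner-gray over 12 cells = 6597  → 242.1588
row 1: Σ corner-gray over 12 cells = 6262  → 229.8618
row 2: Σ corner-gray over 12 cells = 6220  → 228.3201
row 3: Σ corner-gray over 12 cells = 7213  → 264.7705
row 4: Σ corner-gray over 12 cells = 6677  → 245.0953
row 5: Σ corner-gray over 12 cells = 5170  → 189.7773
row 6: Σ corner-gray over 12 cells = 4625  → 169.7717
row 7: Σ corner-gray over 12 cells = 4807  → 176.4525
row 8: Σ corner-gray over 12 cells = 5552  → 203.7995
Σ rows: total corner-gray = 53123  → 1950.0075 mm³

1950.007


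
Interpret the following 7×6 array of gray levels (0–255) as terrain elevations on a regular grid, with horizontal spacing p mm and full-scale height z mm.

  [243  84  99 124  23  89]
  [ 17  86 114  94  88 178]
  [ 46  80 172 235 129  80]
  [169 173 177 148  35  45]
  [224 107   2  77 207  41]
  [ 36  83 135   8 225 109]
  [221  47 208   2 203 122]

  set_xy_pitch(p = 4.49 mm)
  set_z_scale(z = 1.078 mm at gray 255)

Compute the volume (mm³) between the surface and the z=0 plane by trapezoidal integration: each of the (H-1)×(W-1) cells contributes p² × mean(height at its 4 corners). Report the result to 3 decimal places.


height_mm = gray/255 × 1.078; cell vol = 4.49² × mean(4 corners)
unit = 4.49² × 1.078 / (4×255) = 0.0213065 mm³ per gray-sum
row 0: Σ corner-gray over 5 cells = 1951  → 41.5689
row 1: Σ corner-gray over 5 cells = 2317  → 49.3671
row 2: Σ corner-gray over 5 cells = 2638  → 56.2064
row 3: Σ corner-gray over 5 cells = 2331  → 49.6654
row 4: Σ corner-gray over 5 cells = 2098  → 44.7010
row 5: Σ corner-gray over 5 cells = 2310  → 49.2179
Σ rows: total corner-gray = 13645  → 290.7266 mm³

290.727


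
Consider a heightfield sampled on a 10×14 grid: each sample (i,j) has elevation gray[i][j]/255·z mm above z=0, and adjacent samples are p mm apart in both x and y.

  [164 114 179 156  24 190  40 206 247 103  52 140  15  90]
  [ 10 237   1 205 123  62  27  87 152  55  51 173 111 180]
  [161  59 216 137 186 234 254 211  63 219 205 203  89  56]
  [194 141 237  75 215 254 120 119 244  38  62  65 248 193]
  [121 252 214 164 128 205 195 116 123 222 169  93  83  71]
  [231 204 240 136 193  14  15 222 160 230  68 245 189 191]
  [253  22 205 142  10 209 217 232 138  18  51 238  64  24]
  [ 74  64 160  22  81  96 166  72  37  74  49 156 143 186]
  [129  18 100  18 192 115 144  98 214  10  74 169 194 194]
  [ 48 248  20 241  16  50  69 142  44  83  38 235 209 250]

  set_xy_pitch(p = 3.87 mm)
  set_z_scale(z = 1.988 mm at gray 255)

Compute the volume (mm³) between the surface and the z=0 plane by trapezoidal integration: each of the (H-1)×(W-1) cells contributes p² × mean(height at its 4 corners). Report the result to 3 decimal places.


1841.614

height_mm = gray/255 × 1.988; cell vol = 3.87² × mean(4 corners)
unit = 3.87² × 1.988 / (4×255) = 0.0291903 mm³ per gray-sum
row 0: Σ corner-gray over 13 cells = 5944  → 173.5070
row 1: Σ corner-gray over 13 cells = 7127  → 208.0391
row 2: Σ corner-gray over 13 cells = 8392  → 244.9648
row 3: Σ corner-gray over 13 cells = 8143  → 237.6964
row 4: Σ corner-gray over 13 cells = 8374  → 244.4393
row 5: Σ corner-gray over 13 cells = 7623  → 222.5174
row 6: Σ corner-gray over 13 cells = 5869  → 171.3177
row 7: Σ corner-gray over 13 cells = 5515  → 160.9843
row 8: Σ corner-gray over 13 cells = 6103  → 178.1482
Σ rows: total corner-gray = 63090  → 1841.6142 mm³


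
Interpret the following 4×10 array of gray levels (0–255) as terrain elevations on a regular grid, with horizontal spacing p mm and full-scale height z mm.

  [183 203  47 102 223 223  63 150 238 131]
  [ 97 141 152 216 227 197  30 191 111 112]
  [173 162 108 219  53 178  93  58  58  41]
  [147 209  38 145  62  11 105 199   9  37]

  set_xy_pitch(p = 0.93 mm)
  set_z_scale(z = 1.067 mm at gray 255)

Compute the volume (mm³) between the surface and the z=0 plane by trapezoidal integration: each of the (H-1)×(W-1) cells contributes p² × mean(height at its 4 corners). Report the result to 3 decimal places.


12.824

height_mm = gray/255 × 1.067; cell vol = 0.93² × mean(4 corners)
unit = 0.93² × 1.067 / (4×255) = 0.000904753 mm³ per gray-sum
row 0: Σ corner-gray over 9 cells = 5551  → 5.0223
row 1: Σ corner-gray over 9 cells = 4811  → 4.3528
row 2: Σ corner-gray over 9 cells = 3812  → 3.4489
Σ rows: total corner-gray = 14174  → 12.8240 mm³


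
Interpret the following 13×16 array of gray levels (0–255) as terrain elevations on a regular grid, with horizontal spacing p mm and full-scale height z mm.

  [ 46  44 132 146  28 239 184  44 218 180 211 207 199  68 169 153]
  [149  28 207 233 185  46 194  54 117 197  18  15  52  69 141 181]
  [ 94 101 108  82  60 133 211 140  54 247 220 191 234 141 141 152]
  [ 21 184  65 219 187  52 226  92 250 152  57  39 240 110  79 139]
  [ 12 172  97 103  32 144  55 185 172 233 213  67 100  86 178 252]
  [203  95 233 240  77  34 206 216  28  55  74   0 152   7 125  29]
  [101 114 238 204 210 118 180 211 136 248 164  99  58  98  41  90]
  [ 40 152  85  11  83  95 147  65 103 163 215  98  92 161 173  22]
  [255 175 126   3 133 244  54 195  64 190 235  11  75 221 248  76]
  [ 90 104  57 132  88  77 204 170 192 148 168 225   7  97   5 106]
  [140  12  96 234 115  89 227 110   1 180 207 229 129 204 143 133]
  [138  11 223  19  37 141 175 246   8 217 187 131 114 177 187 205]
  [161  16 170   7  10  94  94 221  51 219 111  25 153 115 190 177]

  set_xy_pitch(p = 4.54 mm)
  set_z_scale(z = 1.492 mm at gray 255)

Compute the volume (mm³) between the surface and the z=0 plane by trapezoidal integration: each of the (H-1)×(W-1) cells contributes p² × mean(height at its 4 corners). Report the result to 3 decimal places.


2825.583

height_mm = gray/255 × 1.492; cell vol = 4.54² × mean(4 corners)
unit = 4.54² × 1.492 / (4×255) = 0.0301495 mm³ per gray-sum
row 0: Σ corner-gray over 15 cells = 7779  → 234.5331
row 1: Σ corner-gray over 15 cells = 7814  → 235.5883
row 2: Σ corner-gray over 15 cells = 8436  → 254.3413
row 3: Σ corner-gray over 15 cells = 8002  → 241.2564
row 4: Σ corner-gray over 15 cells = 7254  → 218.7046
row 5: Σ corner-gray over 15 cells = 7745  → 233.5080
row 6: Σ corner-gray over 15 cells = 7777  → 234.4728
row 7: Σ corner-gray over 15 cells = 7627  → 229.9504
row 8: Σ corner-gray over 15 cells = 7823  → 235.8597
row 9: Σ corner-gray over 15 cells = 7769  → 234.2316
row 10: Σ corner-gray over 15 cells = 8314  → 250.6631
row 11: Σ corner-gray over 15 cells = 7379  → 222.4733
Σ rows: total corner-gray = 93719  → 2825.5826 mm³


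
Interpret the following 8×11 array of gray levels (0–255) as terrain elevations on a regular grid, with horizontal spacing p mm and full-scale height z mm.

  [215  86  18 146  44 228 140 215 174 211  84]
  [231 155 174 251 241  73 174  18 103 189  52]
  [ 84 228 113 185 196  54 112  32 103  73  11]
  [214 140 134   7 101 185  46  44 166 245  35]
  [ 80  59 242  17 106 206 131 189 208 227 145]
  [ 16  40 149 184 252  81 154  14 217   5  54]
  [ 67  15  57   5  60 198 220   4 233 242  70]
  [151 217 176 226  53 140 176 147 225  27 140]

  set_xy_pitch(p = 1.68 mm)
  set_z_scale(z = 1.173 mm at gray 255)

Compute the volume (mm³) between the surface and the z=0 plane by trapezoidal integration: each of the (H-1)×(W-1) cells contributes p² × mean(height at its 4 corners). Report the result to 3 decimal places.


height_mm = gray/255 × 1.173; cell vol = 1.68² × mean(4 corners)
unit = 1.68² × 1.173 / (4×255) = 0.00324576 mm³ per gray-sum
row 0: Σ corner-gray over 10 cells = 5862  → 19.0266
row 1: Σ corner-gray over 10 cells = 5326  → 17.2869
row 2: Σ corner-gray over 10 cells = 4672  → 15.1642
row 3: Σ corner-gray over 10 cells = 5380  → 17.4622
row 4: Σ corner-gray over 10 cells = 5257  → 17.0630
row 5: Σ corner-gray over 10 cells = 4467  → 14.4988
row 6: Σ corner-gray over 10 cells = 5270  → 17.1052
Σ rows: total corner-gray = 36234  → 117.6069 mm³

117.607


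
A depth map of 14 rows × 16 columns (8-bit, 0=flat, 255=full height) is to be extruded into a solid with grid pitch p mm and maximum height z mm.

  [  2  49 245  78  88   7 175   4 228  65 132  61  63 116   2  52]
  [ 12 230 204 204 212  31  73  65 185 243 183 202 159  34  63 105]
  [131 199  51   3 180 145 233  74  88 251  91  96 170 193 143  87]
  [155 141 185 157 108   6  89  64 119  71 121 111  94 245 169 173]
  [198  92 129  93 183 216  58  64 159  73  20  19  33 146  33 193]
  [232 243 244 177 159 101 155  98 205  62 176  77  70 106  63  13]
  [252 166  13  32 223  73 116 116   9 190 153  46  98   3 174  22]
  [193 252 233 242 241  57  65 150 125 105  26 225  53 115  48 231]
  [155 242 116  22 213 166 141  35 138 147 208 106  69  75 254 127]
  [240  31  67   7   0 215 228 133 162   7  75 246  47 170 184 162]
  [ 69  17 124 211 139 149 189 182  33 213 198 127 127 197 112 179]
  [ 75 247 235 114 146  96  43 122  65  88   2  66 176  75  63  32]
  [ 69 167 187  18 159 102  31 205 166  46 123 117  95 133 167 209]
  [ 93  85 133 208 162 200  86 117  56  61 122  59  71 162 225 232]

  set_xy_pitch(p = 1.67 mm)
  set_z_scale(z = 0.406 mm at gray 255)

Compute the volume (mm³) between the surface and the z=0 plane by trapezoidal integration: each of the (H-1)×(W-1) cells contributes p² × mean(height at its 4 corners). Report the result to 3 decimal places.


height_mm = gray/255 × 0.406; cell vol = 1.67² × mean(4 corners)
unit = 1.67² × 0.406 / (4×255) = 0.00111009 mm³ per gray-sum
row 0: Σ corner-gray over 15 cells = 6973  → 7.7407
row 1: Σ corner-gray over 15 cells = 8345  → 9.2637
row 2: Σ corner-gray over 15 cells = 7740  → 8.5921
row 3: Σ corner-gray over 15 cells = 6715  → 7.4543
row 4: Σ corner-gray over 15 cells = 7144  → 7.9305
row 5: Σ corner-gray over 15 cells = 7215  → 8.0093
row 6: Σ corner-gray over 15 cells = 7396  → 8.2102
row 7: Σ corner-gray over 15 cells = 8444  → 9.3736
row 8: Σ corner-gray over 15 cells = 7692  → 8.5388
row 9: Σ corner-gray over 15 cells = 7830  → 8.6920
row 10: Σ corner-gray over 15 cells = 7467  → 8.2891
row 11: Σ corner-gray over 15 cells = 6893  → 7.6519
row 12: Σ corner-gray over 15 cells = 7529  → 8.3579
Σ rows: total corner-gray = 97383  → 108.1040 mm³

108.104


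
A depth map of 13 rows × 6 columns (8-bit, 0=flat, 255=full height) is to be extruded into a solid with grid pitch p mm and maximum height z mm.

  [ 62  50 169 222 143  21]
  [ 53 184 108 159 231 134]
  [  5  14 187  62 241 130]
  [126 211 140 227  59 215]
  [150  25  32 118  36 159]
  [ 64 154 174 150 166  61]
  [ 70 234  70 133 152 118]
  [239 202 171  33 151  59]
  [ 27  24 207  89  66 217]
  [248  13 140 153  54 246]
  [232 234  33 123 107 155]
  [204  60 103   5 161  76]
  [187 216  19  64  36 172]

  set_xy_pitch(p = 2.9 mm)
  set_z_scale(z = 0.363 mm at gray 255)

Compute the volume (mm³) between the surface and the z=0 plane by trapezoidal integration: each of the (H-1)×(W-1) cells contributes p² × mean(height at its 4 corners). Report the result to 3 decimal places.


height_mm = gray/255 × 0.363; cell vol = 2.9² × mean(4 corners)
unit = 2.9² × 0.363 / (4×255) = 0.00299297 mm³ per gray-sum
row 0: Σ corner-gray over 5 cells = 2802  → 8.3863
row 1: Σ corner-gray over 5 cells = 2694  → 8.0631
row 2: Σ corner-gray over 5 cells = 2758  → 8.2546
row 3: Σ corner-gray over 5 cells = 2346  → 7.0215
row 4: Σ corner-gray over 5 cells = 2144  → 6.4169
row 5: Σ corner-gray over 5 cells = 2779  → 8.3175
row 6: Σ corner-gray over 5 cells = 2778  → 8.3145
row 7: Σ corner-gray over 5 cells = 2428  → 7.2669
row 8: Σ corner-gray over 5 cells = 2230  → 6.6743
row 9: Σ corner-gray over 5 cells = 2595  → 7.7668
row 10: Σ corner-gray over 5 cells = 2319  → 6.9407
row 11: Σ corner-gray over 5 cells = 1967  → 5.8872
Σ rows: total corner-gray = 29840  → 89.3102 mm³

89.310


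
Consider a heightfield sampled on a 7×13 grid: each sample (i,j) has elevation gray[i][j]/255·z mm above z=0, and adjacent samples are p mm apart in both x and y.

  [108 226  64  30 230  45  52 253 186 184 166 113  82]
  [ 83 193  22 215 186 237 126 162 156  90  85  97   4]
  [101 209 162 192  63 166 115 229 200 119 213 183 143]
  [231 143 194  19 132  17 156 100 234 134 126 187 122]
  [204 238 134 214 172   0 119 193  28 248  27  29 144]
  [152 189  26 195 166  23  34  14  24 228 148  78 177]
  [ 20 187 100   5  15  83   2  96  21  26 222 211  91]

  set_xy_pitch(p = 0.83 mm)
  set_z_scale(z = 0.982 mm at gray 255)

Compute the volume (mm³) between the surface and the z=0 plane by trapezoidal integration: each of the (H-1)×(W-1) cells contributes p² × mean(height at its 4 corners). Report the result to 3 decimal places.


height_mm = gray/255 × 0.982; cell vol = 0.83² × mean(4 corners)
unit = 0.83² × 0.982 / (4×255) = 0.000663235 mm³ per gray-sum
row 0: Σ corner-gray over 12 cells = 6513  → 4.3197
row 1: Σ corner-gray over 12 cells = 7171  → 4.7561
row 2: Σ corner-gray over 12 cells = 7183  → 4.7640
row 3: Σ corner-gray over 12 cells = 6389  → 4.2374
row 4: Σ corner-gray over 12 cells = 5731  → 3.8010
row 5: Σ corner-gray over 12 cells = 4626  → 3.0681
Σ rows: total corner-gray = 37613  → 24.9463 mm³

24.946


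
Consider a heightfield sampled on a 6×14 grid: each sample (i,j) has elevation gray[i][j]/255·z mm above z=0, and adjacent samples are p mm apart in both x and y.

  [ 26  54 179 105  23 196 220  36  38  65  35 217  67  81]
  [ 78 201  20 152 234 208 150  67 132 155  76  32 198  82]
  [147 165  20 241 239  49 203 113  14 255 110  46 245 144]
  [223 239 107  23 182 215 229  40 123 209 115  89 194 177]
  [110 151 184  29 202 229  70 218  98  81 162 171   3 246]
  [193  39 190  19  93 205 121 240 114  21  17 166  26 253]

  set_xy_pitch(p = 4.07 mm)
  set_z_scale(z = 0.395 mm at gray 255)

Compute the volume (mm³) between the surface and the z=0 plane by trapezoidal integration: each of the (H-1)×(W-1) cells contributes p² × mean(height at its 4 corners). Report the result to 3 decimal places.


222.537

height_mm = gray/255 × 0.395; cell vol = 4.07² × mean(4 corners)
unit = 4.07² × 0.395 / (4×255) = 0.00641484 mm³ per gray-sum
row 0: Σ corner-gray over 13 cells = 5987  → 38.4056
row 1: Σ corner-gray over 13 cells = 7101  → 45.5518
row 2: Σ corner-gray over 13 cells = 7621  → 48.8875
row 3: Σ corner-gray over 13 cells = 7482  → 47.9958
row 4: Σ corner-gray over 13 cells = 6500  → 41.6965
Σ rows: total corner-gray = 34691  → 222.5372 mm³


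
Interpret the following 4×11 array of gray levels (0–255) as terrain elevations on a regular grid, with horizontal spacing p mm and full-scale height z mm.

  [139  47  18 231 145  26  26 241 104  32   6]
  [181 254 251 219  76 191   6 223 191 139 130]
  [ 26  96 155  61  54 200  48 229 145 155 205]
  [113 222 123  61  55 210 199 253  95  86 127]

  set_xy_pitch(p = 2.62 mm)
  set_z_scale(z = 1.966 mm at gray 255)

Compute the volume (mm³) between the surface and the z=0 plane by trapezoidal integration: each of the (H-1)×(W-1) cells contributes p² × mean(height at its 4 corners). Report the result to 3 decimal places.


height_mm = gray/255 × 1.966; cell vol = 2.62² × mean(4 corners)
unit = 2.62² × 1.966 / (4×255) = 0.0132308 mm³ per gray-sum
row 0: Σ corner-gray over 10 cells = 5296  → 70.0703
row 1: Σ corner-gray over 10 cells = 5928  → 78.4321
row 2: Σ corner-gray over 10 cells = 5365  → 70.9832
Σ rows: total corner-gray = 16589  → 219.4857 mm³

219.486


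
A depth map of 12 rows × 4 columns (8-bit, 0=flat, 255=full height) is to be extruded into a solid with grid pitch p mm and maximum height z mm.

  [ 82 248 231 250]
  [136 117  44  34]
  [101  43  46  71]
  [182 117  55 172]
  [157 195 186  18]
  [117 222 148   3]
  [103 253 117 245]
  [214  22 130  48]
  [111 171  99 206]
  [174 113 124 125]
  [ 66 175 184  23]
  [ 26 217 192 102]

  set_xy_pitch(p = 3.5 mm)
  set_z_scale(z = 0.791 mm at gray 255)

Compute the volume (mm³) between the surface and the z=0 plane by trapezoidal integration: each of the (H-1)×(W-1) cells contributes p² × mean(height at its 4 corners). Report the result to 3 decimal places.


height_mm = gray/255 × 0.791; cell vol = 3.5² × mean(4 corners)
unit = 3.5² × 0.791 / (4×255) = 0.00949975 mm³ per gray-sum
row 0: Σ corner-gray over 3 cells = 1782  → 16.9286
row 1: Σ corner-gray over 3 cells = 842  → 7.9988
row 2: Σ corner-gray over 3 cells = 1048  → 9.9557
row 3: Σ corner-gray over 3 cells = 1635  → 15.5321
row 4: Σ corner-gray over 3 cells = 1797  → 17.0711
row 5: Σ corner-gray over 3 cells = 1948  → 18.5055
row 6: Σ corner-gray over 3 cells = 1654  → 15.7126
row 7: Σ corner-gray over 3 cells = 1423  → 13.5182
row 8: Σ corner-gray over 3 cells = 1630  → 15.4846
row 9: Σ corner-gray over 3 cells = 1580  → 15.0096
row 10: Σ corner-gray over 3 cells = 1753  → 16.6531
Σ rows: total corner-gray = 17092  → 162.3698 mm³

162.370


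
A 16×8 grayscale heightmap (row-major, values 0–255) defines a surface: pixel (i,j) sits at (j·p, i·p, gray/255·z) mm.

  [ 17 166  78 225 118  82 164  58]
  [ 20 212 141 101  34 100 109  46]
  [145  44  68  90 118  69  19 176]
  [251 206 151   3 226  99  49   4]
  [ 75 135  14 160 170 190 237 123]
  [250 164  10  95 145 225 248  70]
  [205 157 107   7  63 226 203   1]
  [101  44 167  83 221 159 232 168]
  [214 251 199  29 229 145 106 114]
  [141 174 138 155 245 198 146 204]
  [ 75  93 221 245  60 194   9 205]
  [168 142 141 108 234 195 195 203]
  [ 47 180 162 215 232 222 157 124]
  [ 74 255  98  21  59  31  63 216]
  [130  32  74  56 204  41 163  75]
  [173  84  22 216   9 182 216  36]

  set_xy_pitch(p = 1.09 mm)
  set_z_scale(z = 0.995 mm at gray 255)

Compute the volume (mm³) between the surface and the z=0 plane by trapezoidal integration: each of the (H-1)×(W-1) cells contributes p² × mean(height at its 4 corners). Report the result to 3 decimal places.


height_mm = gray/255 × 0.995; cell vol = 1.09² × mean(4 corners)
unit = 1.09² × 0.995 / (4×255) = 0.00115898 mm³ per gray-sum
row 0: Σ corner-gray over 7 cells = 3201  → 3.7099
row 1: Σ corner-gray over 7 cells = 2597  → 3.0099
row 2: Σ corner-gray over 7 cells = 2860  → 3.3147
row 3: Σ corner-gray over 7 cells = 3733  → 4.3265
row 4: Σ corner-gray over 7 cells = 4104  → 4.7565
row 5: Σ corner-gray over 7 cells = 3826  → 4.4343
row 6: Σ corner-gray over 7 cells = 3813  → 4.4192
row 7: Σ corner-gray over 7 cells = 4327  → 5.0149
row 8: Σ corner-gray over 7 cells = 4703  → 5.4507
row 9: Σ corner-gray over 7 cells = 4381  → 5.0775
row 10: Σ corner-gray over 7 cells = 4325  → 5.0126
row 11: Σ corner-gray over 7 cells = 4908  → 5.6883
row 12: Σ corner-gray over 7 cells = 3851  → 4.4632
row 13: Σ corner-gray over 7 cells = 2689  → 3.1165
row 14: Σ corner-gray over 7 cells = 3012  → 3.4908
Σ rows: total corner-gray = 56330  → 65.2853 mm³

65.285


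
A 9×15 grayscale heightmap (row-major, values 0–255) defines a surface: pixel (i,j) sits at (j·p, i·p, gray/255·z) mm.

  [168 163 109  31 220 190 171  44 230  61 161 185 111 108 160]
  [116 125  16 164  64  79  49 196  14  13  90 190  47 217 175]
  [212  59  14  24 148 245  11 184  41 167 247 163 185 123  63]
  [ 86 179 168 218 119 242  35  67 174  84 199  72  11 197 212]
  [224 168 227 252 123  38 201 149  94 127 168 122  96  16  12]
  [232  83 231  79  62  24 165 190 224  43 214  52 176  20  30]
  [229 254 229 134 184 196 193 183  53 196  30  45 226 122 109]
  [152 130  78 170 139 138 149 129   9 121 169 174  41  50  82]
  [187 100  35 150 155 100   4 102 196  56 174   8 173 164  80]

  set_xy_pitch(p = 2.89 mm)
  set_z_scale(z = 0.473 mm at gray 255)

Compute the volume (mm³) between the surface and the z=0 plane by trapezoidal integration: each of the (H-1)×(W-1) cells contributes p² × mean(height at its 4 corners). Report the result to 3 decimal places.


height_mm = gray/255 × 0.473; cell vol = 2.89² × mean(4 corners)
unit = 2.89² × 0.473 / (4×255) = 0.00387308 mm³ per gray-sum
row 0: Σ corner-gray over 14 cells = 6715  → 26.0077
row 1: Σ corner-gray over 14 cells = 6316  → 24.4624
row 2: Σ corner-gray over 14 cells = 7325  → 28.3703
row 3: Σ corner-gray over 14 cells = 7626  → 29.5361
row 4: Σ corner-gray over 14 cells = 7186  → 27.8320
row 5: Σ corner-gray over 14 cells = 7816  → 30.2720
row 6: Σ corner-gray over 14 cells = 7656  → 29.6523
row 7: Σ corner-gray over 14 cells = 6329  → 24.5127
Σ rows: total corner-gray = 56969  → 220.6456 mm³

220.646


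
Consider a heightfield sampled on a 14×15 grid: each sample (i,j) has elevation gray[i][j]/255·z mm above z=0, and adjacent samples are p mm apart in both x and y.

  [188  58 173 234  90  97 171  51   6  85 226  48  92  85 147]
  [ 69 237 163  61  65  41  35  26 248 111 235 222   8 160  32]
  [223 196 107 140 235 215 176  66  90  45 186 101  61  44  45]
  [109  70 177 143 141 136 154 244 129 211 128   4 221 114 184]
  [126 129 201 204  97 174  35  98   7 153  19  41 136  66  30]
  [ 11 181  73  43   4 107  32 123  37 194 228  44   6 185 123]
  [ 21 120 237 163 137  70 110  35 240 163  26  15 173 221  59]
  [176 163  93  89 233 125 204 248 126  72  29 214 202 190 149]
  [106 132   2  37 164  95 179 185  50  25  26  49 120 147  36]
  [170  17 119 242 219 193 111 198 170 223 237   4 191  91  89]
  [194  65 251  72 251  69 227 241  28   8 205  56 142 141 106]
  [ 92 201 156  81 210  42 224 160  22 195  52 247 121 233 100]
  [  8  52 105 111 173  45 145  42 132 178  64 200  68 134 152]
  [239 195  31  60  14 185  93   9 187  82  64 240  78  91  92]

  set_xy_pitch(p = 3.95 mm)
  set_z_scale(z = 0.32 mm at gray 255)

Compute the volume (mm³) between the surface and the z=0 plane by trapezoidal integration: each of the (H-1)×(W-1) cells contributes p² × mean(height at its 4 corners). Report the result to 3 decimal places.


height_mm = gray/255 × 0.32; cell vol = 3.95² × mean(4 corners)
unit = 3.95² × 0.32 / (4×255) = 0.0048949 mm³ per gray-sum
row 0: Σ corner-gray over 14 cells = 6492  → 31.7777
row 1: Σ corner-gray over 14 cells = 6917  → 33.8580
row 2: Σ corner-gray over 14 cells = 7629  → 37.3432
row 3: Σ corner-gray over 14 cells = 6913  → 33.8385
row 4: Σ corner-gray over 14 cells = 5524  → 27.0394
row 5: Σ corner-gray over 14 cells = 6148  → 30.0939
row 6: Σ corner-gray over 14 cells = 7801  → 38.1851
row 7: Σ corner-gray over 14 cells = 6865  → 33.6035
row 8: Σ corner-gray over 14 cells = 6853  → 33.5448
row 9: Σ corner-gray over 14 cells = 8101  → 39.6536
row 10: Σ corner-gray over 14 cells = 7892  → 38.6306
row 11: Σ corner-gray over 14 cells = 7138  → 34.9398
row 12: Σ corner-gray over 14 cells = 6047  → 29.5995
Σ rows: total corner-gray = 90320  → 442.1075 mm³

442.108


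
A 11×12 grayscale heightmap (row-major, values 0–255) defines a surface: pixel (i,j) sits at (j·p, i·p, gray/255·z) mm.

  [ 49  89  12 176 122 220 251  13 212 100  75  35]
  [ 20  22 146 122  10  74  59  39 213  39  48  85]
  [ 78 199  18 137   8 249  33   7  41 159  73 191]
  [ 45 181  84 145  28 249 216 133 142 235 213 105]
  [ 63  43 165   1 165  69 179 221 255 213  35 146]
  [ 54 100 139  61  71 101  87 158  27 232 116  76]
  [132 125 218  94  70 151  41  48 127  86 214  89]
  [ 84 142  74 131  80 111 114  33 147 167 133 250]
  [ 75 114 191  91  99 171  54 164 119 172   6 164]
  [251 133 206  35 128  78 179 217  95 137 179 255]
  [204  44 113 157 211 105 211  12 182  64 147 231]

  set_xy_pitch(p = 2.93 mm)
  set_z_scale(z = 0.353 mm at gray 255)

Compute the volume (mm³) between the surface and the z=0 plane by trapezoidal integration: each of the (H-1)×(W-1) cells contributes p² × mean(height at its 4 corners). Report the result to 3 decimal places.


height_mm = gray/255 × 0.353; cell vol = 2.93² × mean(4 corners)
unit = 2.93² × 0.353 / (4×255) = 0.00297105 mm³ per gray-sum
row 0: Σ corner-gray over 11 cells = 4273  → 12.6953
row 1: Σ corner-gray over 11 cells = 3766  → 11.1890
row 2: Σ corner-gray over 11 cells = 5519  → 16.3972
row 3: Σ corner-gray over 11 cells = 6303  → 18.7265
row 4: Σ corner-gray over 11 cells = 5215  → 15.4940
row 5: Σ corner-gray over 11 cells = 4883  → 14.5076
row 6: Σ corner-gray over 11 cells = 5167  → 15.3514
row 7: Σ corner-gray over 11 cells = 5199  → 15.4465
row 8: Σ corner-gray over 11 cells = 5881  → 17.4727
row 9: Σ corner-gray over 11 cells = 6207  → 18.4413
Σ rows: total corner-gray = 52413  → 155.7216 mm³

155.722


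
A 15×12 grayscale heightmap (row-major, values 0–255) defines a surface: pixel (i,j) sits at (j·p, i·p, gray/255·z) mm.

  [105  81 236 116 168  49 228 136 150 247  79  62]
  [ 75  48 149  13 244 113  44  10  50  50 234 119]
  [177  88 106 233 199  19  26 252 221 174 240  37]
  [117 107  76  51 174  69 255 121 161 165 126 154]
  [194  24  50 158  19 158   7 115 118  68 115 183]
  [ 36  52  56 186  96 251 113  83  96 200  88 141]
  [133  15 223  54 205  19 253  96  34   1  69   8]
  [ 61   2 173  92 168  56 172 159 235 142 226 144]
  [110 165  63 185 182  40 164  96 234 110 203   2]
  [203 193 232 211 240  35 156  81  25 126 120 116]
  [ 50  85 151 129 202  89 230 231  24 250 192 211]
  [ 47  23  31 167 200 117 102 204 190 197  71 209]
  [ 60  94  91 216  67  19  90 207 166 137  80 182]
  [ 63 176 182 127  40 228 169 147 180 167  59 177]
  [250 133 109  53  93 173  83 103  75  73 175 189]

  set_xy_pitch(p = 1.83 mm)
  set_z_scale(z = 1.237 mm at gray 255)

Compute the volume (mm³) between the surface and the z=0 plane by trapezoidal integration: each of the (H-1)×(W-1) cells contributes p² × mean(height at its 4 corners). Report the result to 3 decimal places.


318.232

height_mm = gray/255 × 1.237; cell vol = 1.83² × mean(4 corners)
unit = 1.83² × 1.237 / (4×255) = 0.00406136 mm³ per gray-sum
row 0: Σ corner-gray over 11 cells = 5251  → 21.3262
row 1: Σ corner-gray over 11 cells = 5434  → 22.0694
row 2: Σ corner-gray over 11 cells = 6211  → 25.2251
row 3: Σ corner-gray over 11 cells = 4922  → 19.9900
row 4: Σ corner-gray over 11 cells = 4660  → 18.9259
row 5: Σ corner-gray over 11 cells = 4698  → 19.0803
row 6: Σ corner-gray over 11 cells = 5134  → 20.8510
row 7: Σ corner-gray over 11 cells = 6051  → 24.5753
row 8: Σ corner-gray over 11 cells = 6153  → 24.9896
row 9: Σ corner-gray over 11 cells = 6584  → 26.7400
row 10: Σ corner-gray over 11 cells = 6287  → 25.5338
row 11: Σ corner-gray over 11 cells = 5436  → 22.0776
row 12: Σ corner-gray over 11 cells = 5766  → 23.4178
row 13: Σ corner-gray over 11 cells = 5769  → 23.4300
Σ rows: total corner-gray = 78356  → 318.2321 mm³


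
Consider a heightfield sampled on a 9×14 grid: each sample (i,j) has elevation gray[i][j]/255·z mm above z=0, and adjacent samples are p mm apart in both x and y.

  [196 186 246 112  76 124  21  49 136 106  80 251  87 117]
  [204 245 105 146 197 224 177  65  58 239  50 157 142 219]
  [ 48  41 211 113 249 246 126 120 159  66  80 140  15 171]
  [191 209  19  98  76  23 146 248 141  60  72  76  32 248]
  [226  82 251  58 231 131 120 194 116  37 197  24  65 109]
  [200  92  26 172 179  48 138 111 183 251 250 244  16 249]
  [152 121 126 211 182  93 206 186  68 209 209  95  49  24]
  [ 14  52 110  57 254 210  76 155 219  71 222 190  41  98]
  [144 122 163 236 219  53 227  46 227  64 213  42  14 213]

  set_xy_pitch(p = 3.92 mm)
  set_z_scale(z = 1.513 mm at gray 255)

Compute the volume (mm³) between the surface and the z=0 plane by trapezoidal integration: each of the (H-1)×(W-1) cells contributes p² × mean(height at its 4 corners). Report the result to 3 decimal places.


height_mm = gray/255 × 1.513; cell vol = 3.92² × mean(4 corners)
unit = 3.92² × 1.513 / (4×255) = 0.0227935 mm³ per gray-sum
row 0: Σ corner-gray over 13 cells = 7294  → 166.2557
row 1: Σ corner-gray over 13 cells = 7384  → 168.3072
row 2: Σ corner-gray over 13 cells = 6190  → 141.0917
row 3: Σ corner-gray over 13 cells = 6186  → 141.0005
row 4: Σ corner-gray over 13 cells = 7216  → 164.4778
row 5: Σ corner-gray over 13 cells = 7555  → 172.2048
row 6: Σ corner-gray over 13 cells = 7112  → 162.1073
row 7: Σ corner-gray over 13 cells = 7035  → 160.3522
Σ rows: total corner-gray = 55972  → 1275.7974 mm³

1275.797


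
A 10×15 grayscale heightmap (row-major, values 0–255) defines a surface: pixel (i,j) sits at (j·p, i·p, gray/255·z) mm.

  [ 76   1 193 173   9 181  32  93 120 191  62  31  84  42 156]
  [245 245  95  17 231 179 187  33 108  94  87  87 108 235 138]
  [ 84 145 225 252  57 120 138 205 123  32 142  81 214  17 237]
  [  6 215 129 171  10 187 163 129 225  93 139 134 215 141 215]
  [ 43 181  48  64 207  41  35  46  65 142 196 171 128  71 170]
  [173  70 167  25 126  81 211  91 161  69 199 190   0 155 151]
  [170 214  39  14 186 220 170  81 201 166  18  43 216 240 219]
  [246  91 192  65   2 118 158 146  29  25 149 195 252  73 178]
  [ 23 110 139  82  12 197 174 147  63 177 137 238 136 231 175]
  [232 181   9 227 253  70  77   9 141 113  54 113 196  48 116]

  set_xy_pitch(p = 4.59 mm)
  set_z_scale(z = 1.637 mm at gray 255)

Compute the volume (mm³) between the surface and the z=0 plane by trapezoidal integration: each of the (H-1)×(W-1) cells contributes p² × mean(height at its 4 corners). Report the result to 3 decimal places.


2194.685

height_mm = gray/255 × 1.637; cell vol = 4.59² × mean(4 corners)
unit = 4.59² × 1.637 / (4×255) = 0.0338122 mm³ per gray-sum
row 0: Σ corner-gray over 14 cells = 6451  → 218.1227
row 1: Σ corner-gray over 14 cells = 7618  → 257.5816
row 2: Σ corner-gray over 14 cells = 7946  → 268.6720
row 3: Σ corner-gray over 14 cells = 7126  → 240.9460
row 4: Σ corner-gray over 14 cells = 6417  → 216.9731
row 5: Σ corner-gray over 14 cells = 7419  → 250.8530
row 6: Σ corner-gray over 14 cells = 7419  → 250.8530
row 7: Σ corner-gray over 14 cells = 7298  → 246.7617
row 8: Σ corner-gray over 14 cells = 7214  → 243.9215
Σ rows: total corner-gray = 64908  → 2194.6845 mm³


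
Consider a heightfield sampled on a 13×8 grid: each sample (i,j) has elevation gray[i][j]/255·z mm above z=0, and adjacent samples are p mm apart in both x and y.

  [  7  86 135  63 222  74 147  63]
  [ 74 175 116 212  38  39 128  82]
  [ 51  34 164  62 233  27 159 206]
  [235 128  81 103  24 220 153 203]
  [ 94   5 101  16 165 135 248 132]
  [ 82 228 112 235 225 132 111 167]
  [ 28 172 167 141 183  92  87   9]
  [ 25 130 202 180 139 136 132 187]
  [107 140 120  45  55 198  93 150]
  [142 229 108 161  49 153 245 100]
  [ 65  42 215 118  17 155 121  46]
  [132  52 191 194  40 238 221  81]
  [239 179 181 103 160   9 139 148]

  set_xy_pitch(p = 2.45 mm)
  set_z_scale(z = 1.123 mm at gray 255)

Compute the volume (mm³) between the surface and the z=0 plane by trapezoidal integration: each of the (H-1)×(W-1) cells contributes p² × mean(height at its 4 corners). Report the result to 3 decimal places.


286.346

height_mm = gray/255 × 1.123; cell vol = 2.45² × mean(4 corners)
unit = 2.45² × 1.123 / (4×255) = 0.00660863 mm³ per gray-sum
row 0: Σ corner-gray over 7 cells = 3096  → 20.4603
row 1: Σ corner-gray over 7 cells = 3187  → 21.0617
row 2: Σ corner-gray over 7 cells = 3471  → 22.9386
row 3: Σ corner-gray over 7 cells = 3422  → 22.6147
row 4: Σ corner-gray over 7 cells = 3901  → 25.7803
row 5: Σ corner-gray over 7 cells = 4056  → 26.8046
row 6: Σ corner-gray over 7 cells = 3771  → 24.9212
row 7: Σ corner-gray over 7 cells = 3609  → 23.8506
row 8: Σ corner-gray over 7 cells = 3691  → 24.3925
row 9: Σ corner-gray over 7 cells = 3579  → 23.6523
row 10: Σ corner-gray over 7 cells = 3532  → 23.3417
row 11: Σ corner-gray over 7 cells = 4014  → 26.5271
Σ rows: total corner-gray = 43329  → 286.3455 mm³


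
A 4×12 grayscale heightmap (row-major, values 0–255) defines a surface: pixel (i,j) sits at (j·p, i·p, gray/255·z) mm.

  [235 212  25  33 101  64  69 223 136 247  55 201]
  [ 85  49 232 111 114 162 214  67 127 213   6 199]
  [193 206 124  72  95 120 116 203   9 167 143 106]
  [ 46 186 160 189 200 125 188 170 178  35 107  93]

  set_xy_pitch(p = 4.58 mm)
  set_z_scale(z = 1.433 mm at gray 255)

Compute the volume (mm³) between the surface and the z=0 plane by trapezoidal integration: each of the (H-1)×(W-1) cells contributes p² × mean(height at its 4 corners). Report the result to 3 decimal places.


511.212

height_mm = gray/255 × 1.433; cell vol = 4.58² × mean(4 corners)
unit = 4.58² × 1.433 / (4×255) = 0.0294698 mm³ per gray-sum
row 0: Σ corner-gray over 11 cells = 5640  → 166.2096
row 1: Σ corner-gray over 11 cells = 5683  → 167.4768
row 2: Σ corner-gray over 11 cells = 6024  → 177.5260
Σ rows: total corner-gray = 17347  → 511.2124 mm³
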